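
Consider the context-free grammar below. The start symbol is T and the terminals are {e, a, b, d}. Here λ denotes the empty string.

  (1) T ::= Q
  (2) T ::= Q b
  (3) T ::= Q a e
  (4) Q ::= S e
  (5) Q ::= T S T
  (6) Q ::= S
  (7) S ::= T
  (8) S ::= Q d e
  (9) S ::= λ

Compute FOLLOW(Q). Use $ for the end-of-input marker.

FIRST(T) = {λ, a, b, d, e}  (via Q, Q b, Q a e)
FIRST(Q) = {λ, a, b, d, e}  (via S e, T S T, S)
FIRST(S) = {λ, a, b, d, e}  (via T, Q d e)
FOLLOW(T) includes $ since T is the start symbol.
FOLLOW(T): in Q::=T S T (occurrence 1), T is followed by S T with FIRST {λ, a, b, d, e}; in Q::=T S T (occurrence 1), the suffix after T is nullable, so FOLLOW(T) ⊇ FOLLOW(Q) = {$, a, b, d, e}; in Q::=T S T (occurrence 2), the suffix after T is empty, so FOLLOW(T) ⊇ FOLLOW(Q) = {$, a, b, d, e}; in S::=T, the suffix after T is empty, so FOLLOW(T) ⊇ FOLLOW(S) = {$, a, b, d, e}. Thus FOLLOW(T) = {$, a, b, d, e}.
FOLLOW(Q): in T::=Q, the suffix after Q is empty, so FOLLOW(Q) ⊇ FOLLOW(T) = {$, a, b, d, e}; in T::=Q b, Q is followed by b with FIRST {b}; in T::=Q a e, Q is followed by a e with FIRST {a}; in S::=Q d e, Q is followed by d e with FIRST {d}. Thus FOLLOW(Q) = {$, a, b, d, e}.
FOLLOW(S): in Q::=S e, S is followed by e with FIRST {e}; in Q::=T S T, S is followed by T with FIRST {λ, a, b, d, e}; in Q::=T S T, the suffix after S is nullable, so FOLLOW(S) ⊇ FOLLOW(Q) = {$, a, b, d, e}; in Q::=S, the suffix after S is empty, so FOLLOW(S) ⊇ FOLLOW(Q) = {$, a, b, d, e}. Thus FOLLOW(S) = {$, a, b, d, e}.

{$, a, b, d, e}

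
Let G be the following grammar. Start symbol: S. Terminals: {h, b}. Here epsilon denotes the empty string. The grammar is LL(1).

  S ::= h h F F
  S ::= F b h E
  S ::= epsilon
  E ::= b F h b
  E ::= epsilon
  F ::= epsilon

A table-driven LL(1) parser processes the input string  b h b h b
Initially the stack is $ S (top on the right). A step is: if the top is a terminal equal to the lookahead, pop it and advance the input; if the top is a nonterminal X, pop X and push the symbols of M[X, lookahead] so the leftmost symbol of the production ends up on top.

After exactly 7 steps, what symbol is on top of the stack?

step 1: stack=$ S  input=b h b h b $  — expand S ::= F b h E
step 2: stack=$ E h b F  input=b h b h b $  — expand F ::= epsilon
step 3: stack=$ E h b  input=b h b h b $  — match b
step 4: stack=$ E h  input=h b h b $  — match h
step 5: stack=$ E  input=b h b $  — expand E ::= b F h b
step 6: stack=$ b h F b  input=b h b $  — match b
step 7: stack=$ b h F  input=h b $  — expand F ::= epsilon
Stack after step 7: $ b h (top = h).

h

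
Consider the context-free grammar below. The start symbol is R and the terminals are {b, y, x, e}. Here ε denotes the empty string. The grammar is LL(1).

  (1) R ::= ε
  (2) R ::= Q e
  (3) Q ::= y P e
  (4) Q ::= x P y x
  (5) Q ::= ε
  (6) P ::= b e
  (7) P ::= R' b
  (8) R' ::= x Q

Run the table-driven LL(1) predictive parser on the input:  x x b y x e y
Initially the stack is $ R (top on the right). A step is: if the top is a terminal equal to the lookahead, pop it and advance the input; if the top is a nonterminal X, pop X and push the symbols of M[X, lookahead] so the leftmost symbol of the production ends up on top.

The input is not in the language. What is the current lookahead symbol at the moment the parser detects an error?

y

step 1: stack=$ R  input=x x b y x e y $  — expand R ::= Q e
step 2: stack=$ e Q  input=x x b y x e y $  — expand Q ::= x P y x
step 3: stack=$ e x y P x  input=x x b y x e y $  — match x
step 4: stack=$ e x y P  input=x b y x e y $  — expand P ::= R' b
step 5: stack=$ e x y b R'  input=x b y x e y $  — expand R' ::= x Q
step 6: stack=$ e x y b Q x  input=x b y x e y $  — match x
step 7: stack=$ e x y b Q  input=b y x e y $  — expand Q ::= ε
step 8: stack=$ e x y b  input=b y x e y $  — match b
step 9: stack=$ e x y  input=y x e y $  — match y
step 10: stack=$ e x  input=x e y $  — match x
step 11: stack=$ e  input=e y $  — match e
step 12: stack=$  input=y $  — error: stack empty but input remains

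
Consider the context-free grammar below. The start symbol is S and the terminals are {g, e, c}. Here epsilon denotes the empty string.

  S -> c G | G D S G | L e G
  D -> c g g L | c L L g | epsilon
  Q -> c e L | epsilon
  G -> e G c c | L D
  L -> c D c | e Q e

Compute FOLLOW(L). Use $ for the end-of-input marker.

FIRST(D) = {epsilon, c}
FIRST(Q) = {epsilon, c}
FIRST(L) = {c, e}
FIRST(G) = {c, e}  (via L D)
FIRST(S) = {c, e}  (via G D S G, L e G)
FOLLOW(S) includes $ since S is the start symbol.
FOLLOW(S): in S->G D S G, S is followed by G with FIRST {c, e}. Thus FOLLOW(S) = {$, c, e}.
FOLLOW(Q): in L->e Q e, Q is followed by e with FIRST {e}. Thus FOLLOW(Q) = {e}.
FOLLOW(G): in S->c G, the suffix after G is empty, so FOLLOW(G) ⊇ FOLLOW(S) = {$, c, e}; in S->G D S G (occurrence 1), G is followed by D S G with FIRST {c, e}; in S->G D S G (occurrence 2), the suffix after G is empty, so FOLLOW(G) ⊇ FOLLOW(S) = {$, c, e}; in S->L e G, the suffix after G is empty, so FOLLOW(G) ⊇ FOLLOW(S) = {$, c, e}; in G->e G c c, G is followed by c c with FIRST {c}. Thus FOLLOW(G) = {$, c, e}.
FOLLOW(D): in S->G D S G, D is followed by S G with FIRST {c, e}; in G->L D, the suffix after D is empty, so FOLLOW(D) ⊇ FOLLOW(G) = {$, c, e}; in L->c D c, D is followed by c with FIRST {c}. Thus FOLLOW(D) = {$, c, e}.
FOLLOW(L): in S->L e G, L is followed by e G with FIRST {e}; in D->c g g L, the suffix after L is empty, so FOLLOW(L) ⊇ FOLLOW(D) = {$, c, e}; in D->c L L g (occurrence 1), L is followed by L g with FIRST {c, e}; in D->c L L g (occurrence 2), L is followed by g with FIRST {g}; in Q->c e L, the suffix after L is empty, so FOLLOW(L) ⊇ FOLLOW(Q) = {e}; in G->L D, L is followed by D with FIRST {epsilon, c}; in G->L D, the suffix after L is nullable, so FOLLOW(L) ⊇ FOLLOW(G) = {$, c, e}. Thus FOLLOW(L) = {$, c, e, g}.

{$, c, e, g}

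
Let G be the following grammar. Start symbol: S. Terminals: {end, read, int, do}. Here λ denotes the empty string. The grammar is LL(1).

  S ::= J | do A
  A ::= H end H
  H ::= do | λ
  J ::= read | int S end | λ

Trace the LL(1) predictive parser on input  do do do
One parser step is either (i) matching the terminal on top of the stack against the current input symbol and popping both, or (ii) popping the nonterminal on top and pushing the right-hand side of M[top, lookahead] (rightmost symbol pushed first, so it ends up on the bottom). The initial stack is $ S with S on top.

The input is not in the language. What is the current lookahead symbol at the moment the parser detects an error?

do

step 1: stack=$ S  input=do do do $  — expand S ::= do A
step 2: stack=$ A do  input=do do do $  — match do
step 3: stack=$ A  input=do do $  — expand A ::= H end H
step 4: stack=$ H end H  input=do do $  — expand H ::= do
step 5: stack=$ H end do  input=do do $  — match do
step 6: stack=$ H end  input=do $  — error: top is terminal end but lookahead is do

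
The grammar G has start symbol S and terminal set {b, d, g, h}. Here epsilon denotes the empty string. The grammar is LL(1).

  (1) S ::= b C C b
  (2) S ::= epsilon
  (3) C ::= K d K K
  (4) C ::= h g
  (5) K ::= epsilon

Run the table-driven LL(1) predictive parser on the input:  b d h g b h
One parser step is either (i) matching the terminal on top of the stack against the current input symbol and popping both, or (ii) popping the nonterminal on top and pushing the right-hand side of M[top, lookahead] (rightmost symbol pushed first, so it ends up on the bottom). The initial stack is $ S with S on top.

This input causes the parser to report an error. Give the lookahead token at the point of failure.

step 1: stack=$ S  input=b d h g b h $  — expand S ::= b C C b
step 2: stack=$ b C C b  input=b d h g b h $  — match b
step 3: stack=$ b C C  input=d h g b h $  — expand C ::= K d K K
step 4: stack=$ b C K K d K  input=d h g b h $  — expand K ::= epsilon
step 5: stack=$ b C K K d  input=d h g b h $  — match d
step 6: stack=$ b C K K  input=h g b h $  — expand K ::= epsilon
step 7: stack=$ b C K  input=h g b h $  — expand K ::= epsilon
step 8: stack=$ b C  input=h g b h $  — expand C ::= h g
step 9: stack=$ b g h  input=h g b h $  — match h
step 10: stack=$ b g  input=g b h $  — match g
step 11: stack=$ b  input=b h $  — match b
step 12: stack=$  input=h $  — error: stack empty but input remains

h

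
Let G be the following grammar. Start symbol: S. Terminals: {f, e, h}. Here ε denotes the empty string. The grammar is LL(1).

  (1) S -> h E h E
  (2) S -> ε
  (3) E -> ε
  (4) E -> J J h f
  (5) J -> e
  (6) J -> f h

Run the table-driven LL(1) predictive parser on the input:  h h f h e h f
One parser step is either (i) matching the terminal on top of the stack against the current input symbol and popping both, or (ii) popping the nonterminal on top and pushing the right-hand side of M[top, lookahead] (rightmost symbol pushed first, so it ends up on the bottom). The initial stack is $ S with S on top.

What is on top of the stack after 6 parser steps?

f

step 1: stack=$ S  input=h h f h e h f $  — expand S -> h E h E
step 2: stack=$ E h E h  input=h h f h e h f $  — match h
step 3: stack=$ E h E  input=h f h e h f $  — expand E -> ε
step 4: stack=$ E h  input=h f h e h f $  — match h
step 5: stack=$ E  input=f h e h f $  — expand E -> J J h f
step 6: stack=$ f h J J  input=f h e h f $  — expand J -> f h
Stack after step 6: $ f h J h f (top = f).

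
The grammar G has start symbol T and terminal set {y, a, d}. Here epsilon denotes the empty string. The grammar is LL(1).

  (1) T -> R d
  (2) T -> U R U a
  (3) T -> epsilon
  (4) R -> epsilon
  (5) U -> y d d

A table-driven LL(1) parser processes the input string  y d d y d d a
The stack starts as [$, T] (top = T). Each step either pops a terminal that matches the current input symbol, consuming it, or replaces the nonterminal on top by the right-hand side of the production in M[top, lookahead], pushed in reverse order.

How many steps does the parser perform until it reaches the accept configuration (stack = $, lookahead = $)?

11

step 1: stack=$ T  input=y d d y d d a $  — expand T -> U R U a
step 2: stack=$ a U R U  input=y d d y d d a $  — expand U -> y d d
step 3: stack=$ a U R d d y  input=y d d y d d a $  — match y
step 4: stack=$ a U R d d  input=d d y d d a $  — match d
step 5: stack=$ a U R d  input=d y d d a $  — match d
step 6: stack=$ a U R  input=y d d a $  — expand R -> epsilon
step 7: stack=$ a U  input=y d d a $  — expand U -> y d d
step 8: stack=$ a d d y  input=y d d a $  — match y
step 9: stack=$ a d d  input=d d a $  — match d
step 10: stack=$ a d  input=d a $  — match d
step 11: stack=$ a  input=a $  — match a
Accept reached after 11 steps.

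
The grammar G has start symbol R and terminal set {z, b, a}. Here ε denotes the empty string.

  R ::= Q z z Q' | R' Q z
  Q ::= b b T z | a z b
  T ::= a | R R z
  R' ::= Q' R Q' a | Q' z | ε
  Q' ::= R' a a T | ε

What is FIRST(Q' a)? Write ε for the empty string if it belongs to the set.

FIRST(Q) = {a, b}
FIRST(R) = {a, b, z}  (via Q z z Q', R' Q z)
FIRST(T) = {a, b, z}  (via R R z)
FIRST(R') = {ε, a, b, z}  (via Q' R Q' a, Q' z)
FIRST(Q') = {ε, a, b, z}  (via R' a a T)
FIRST(Q' a): take FIRST of each symbol in turn, carrying on past any symbol whose FIRST contains ε; result {a, b, z}.

{a, b, z}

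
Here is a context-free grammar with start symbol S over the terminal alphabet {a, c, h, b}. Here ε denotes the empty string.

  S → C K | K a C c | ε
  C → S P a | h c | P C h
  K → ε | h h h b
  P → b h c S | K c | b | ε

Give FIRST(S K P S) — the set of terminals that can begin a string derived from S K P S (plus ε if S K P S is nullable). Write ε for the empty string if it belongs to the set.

{ε, a, b, c, h}

FIRST(K) = {ε, h}
FIRST(P) = {ε, b, c, h}  (via K c)
FIRST(S) = {ε, a, b, c, h}  (via C K, K a C c)
FIRST(C) = {a, b, c, h}  (via S P a, P C h)
FIRST(S K P S): take FIRST of each symbol in turn, carrying on past any symbol whose FIRST contains ε; result {ε, a, b, c, h}.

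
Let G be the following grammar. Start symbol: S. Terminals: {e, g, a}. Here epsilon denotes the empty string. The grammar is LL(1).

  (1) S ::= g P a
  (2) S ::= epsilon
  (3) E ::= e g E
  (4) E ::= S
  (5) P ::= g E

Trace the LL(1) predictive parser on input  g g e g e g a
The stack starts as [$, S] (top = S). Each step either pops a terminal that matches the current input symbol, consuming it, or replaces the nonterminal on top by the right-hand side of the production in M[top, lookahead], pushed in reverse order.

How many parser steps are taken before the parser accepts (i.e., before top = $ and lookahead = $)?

      Stack      Input            Action
   1  $ S        g g e g e g a $  expand S ::= g P a
   2  $ a P g    g g e g e g a $  match g
   3  $ a P      g e g e g a $    expand P ::= g E
   4  $ a E g    g e g e g a $    match g
   5  $ a E      e g e g a $      expand E ::= e g E
   6  $ a E g e  e g e g a $      match e
   7  $ a E g    g e g a $        match g
   8  $ a E      e g a $          expand E ::= e g E
   9  $ a E g e  e g a $          match e
  10  $ a E g    g a $            match g
  11  $ a E      a $              expand E ::= S
  12  $ a S      a $              expand S ::= epsilon
  13  $ a        a $              match a
Accept reached after 13 steps.

13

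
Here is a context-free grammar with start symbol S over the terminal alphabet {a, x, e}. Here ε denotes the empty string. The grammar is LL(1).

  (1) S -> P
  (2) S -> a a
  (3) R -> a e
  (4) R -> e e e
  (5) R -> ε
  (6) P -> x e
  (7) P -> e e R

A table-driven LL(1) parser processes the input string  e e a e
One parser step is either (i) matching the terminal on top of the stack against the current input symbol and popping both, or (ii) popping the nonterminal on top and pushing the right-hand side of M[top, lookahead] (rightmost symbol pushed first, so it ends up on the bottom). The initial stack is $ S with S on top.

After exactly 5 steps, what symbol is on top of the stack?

step 1: stack=$ S  input=e e a e $  — expand S -> P
step 2: stack=$ P  input=e e a e $  — expand P -> e e R
step 3: stack=$ R e e  input=e e a e $  — match e
step 4: stack=$ R e  input=e a e $  — match e
step 5: stack=$ R  input=a e $  — expand R -> a e
Stack after step 5: $ e a (top = a).

a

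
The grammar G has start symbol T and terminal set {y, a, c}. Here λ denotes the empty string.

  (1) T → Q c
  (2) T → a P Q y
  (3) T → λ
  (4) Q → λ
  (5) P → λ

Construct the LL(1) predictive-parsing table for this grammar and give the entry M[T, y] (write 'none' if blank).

none

FIRST(Q) = {λ}
FIRST(P) = {λ}
FIRST(T) = {λ, a, c}  (via Q c)
FOLLOW(T) includes $ since T is the start symbol.
FOLLOW(T): T appears on no right-hand side. Thus FOLLOW(T) = {$}.
For T → Q c: FIRST(Q c) = {c}, so it goes in M[T, t] for t ∈ {c}.
For T → a P Q y: FIRST(a P Q y) = {a}, so it goes in M[T, t] for t ∈ {a}.
For T → λ: FIRST(λ) = {λ}, so it goes in M[T, t] for t ∈ {}; since λ ∈ FIRST, also for every t ∈ FOLLOW(T) = {$}.
None of these place a production in M[T, y].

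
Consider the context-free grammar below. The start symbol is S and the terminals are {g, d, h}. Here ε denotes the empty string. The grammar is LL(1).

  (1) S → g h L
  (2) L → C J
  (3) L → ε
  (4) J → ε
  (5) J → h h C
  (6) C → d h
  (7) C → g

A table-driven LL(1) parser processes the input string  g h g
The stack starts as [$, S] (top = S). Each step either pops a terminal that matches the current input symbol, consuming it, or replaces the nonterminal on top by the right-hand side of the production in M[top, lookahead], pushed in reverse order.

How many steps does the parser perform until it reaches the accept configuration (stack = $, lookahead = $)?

step 1: stack=$ S  input=g h g $  — expand S → g h L
step 2: stack=$ L h g  input=g h g $  — match g
step 3: stack=$ L h  input=h g $  — match h
step 4: stack=$ L  input=g $  — expand L → C J
step 5: stack=$ J C  input=g $  — expand C → g
step 6: stack=$ J g  input=g $  — match g
step 7: stack=$ J  input=$  — expand J → ε
Accept reached after 7 steps.

7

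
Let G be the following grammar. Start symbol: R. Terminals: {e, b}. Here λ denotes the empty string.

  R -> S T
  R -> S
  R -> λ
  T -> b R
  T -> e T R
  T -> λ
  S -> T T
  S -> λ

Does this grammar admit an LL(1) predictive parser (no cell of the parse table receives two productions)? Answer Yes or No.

FIRST(R) = {λ, b, e}
FIRST(T) = {λ, b, e}
FIRST(S) = {λ, b, e}
FOLLOW(R) = {$, b, e}
FOLLOW(T) = {$, b, e}
FOLLOW(S) = {$, b, e}
Cell M[R, $] receives both R -> S T and R -> S and R -> λ — the grammar is not LL(1).

No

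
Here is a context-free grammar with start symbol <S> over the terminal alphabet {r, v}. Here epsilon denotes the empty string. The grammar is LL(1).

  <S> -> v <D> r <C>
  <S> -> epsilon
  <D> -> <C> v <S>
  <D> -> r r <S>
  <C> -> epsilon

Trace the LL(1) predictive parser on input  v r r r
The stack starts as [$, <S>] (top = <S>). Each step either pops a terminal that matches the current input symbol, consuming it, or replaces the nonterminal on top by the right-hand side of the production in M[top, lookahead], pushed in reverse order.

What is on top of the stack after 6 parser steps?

r

     Stack            Input      Action
  1  $ <S>            v r r r $  expand <S> -> v <D> r <C>
  2  $ <C> r <D> v    v r r r $  match v
  3  $ <C> r <D>      r r r $    expand <D> -> r r <S>
  4  $ <C> r <S> r r  r r r $    match r
  5  $ <C> r <S> r    r r $      match r
  6  $ <C> r <S>      r $        expand <S> -> epsilon
Stack after step 6: $ <C> r (top = r).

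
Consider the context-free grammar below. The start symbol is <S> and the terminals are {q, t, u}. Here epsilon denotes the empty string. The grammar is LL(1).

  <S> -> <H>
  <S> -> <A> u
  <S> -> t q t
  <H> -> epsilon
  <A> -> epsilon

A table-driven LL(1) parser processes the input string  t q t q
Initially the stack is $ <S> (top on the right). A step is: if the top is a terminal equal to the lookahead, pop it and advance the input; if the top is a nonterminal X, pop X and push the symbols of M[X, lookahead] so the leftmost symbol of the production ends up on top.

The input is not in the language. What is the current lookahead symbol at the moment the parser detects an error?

q

     Stack    Input      Action
  1  $ <S>    t q t q $  expand <S> -> t q t
  2  $ t q t  t q t q $  match t
  3  $ t q    q t q $    match q
  4  $ t      t q $      match t
  5  $        q $        error: stack empty but input remains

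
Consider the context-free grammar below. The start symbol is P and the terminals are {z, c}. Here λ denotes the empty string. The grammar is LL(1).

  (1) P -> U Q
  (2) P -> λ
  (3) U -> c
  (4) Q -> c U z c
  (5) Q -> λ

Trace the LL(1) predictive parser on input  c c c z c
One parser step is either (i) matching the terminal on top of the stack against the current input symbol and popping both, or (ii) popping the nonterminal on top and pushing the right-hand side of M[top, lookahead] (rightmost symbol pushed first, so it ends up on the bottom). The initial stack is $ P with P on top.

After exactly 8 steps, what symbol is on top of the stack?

c

     Stack      Input        Action
  1  $ P        c c c z c $  expand P -> U Q
  2  $ Q U      c c c z c $  expand U -> c
  3  $ Q c      c c c z c $  match c
  4  $ Q        c c z c $    expand Q -> c U z c
  5  $ c z U c  c c z c $    match c
  6  $ c z U    c z c $      expand U -> c
  7  $ c z c    c z c $      match c
  8  $ c z      z c $        match z
Stack after step 8: $ c (top = c).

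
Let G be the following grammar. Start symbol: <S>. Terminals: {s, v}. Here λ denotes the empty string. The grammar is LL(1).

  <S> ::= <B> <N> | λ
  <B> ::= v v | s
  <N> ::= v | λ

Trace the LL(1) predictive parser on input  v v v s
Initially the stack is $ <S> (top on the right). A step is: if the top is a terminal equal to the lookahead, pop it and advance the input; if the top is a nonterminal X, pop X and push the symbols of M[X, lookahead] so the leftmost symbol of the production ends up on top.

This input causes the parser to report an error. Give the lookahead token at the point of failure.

s

     Stack      Input      Action
  1  $ <S>      v v v s $  expand <S> ::= <B> <N>
  2  $ <N> <B>  v v v s $  expand <B> ::= v v
  3  $ <N> v v  v v v s $  match v
  4  $ <N> v    v v s $    match v
  5  $ <N>      v s $      expand <N> ::= v
  6  $ v        v s $      match v
  7  $          s $        error: stack empty but input remains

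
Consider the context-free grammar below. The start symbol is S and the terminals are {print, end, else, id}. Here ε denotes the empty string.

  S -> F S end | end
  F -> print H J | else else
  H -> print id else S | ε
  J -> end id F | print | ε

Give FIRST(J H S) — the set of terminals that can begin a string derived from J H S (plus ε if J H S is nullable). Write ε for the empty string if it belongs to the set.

FIRST(F): from F->print H J we get {print}; from F->else else we get {else}. So FIRST(F) = {else, print}.
FIRST(H): from H->print id else S we get {print}; from H->ε we get {ε}. So FIRST(H) = {ε, print}.
FIRST(J): from J->end id F we get {end}; from J->print we get {print}; from J->ε we get {ε}. So FIRST(J) = {ε, end, print}.
FIRST(S): from S->F S end we get {else, print}; from S->end we get {end}. So FIRST(S) = {else, end, print}.
FIRST(J H S): take FIRST of each symbol in turn, carrying on past any symbol whose FIRST contains ε; result {else, end, print}.

{else, end, print}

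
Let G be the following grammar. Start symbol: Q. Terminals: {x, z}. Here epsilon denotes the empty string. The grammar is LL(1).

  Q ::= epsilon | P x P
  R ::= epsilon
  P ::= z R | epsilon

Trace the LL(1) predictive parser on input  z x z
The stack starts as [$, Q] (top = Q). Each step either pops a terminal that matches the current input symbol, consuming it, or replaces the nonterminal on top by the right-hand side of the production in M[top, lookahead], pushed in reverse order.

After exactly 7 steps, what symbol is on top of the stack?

R

     Stack      Input    Action
  1  $ Q        z x z $  expand Q ::= P x P
  2  $ P x P    z x z $  expand P ::= z R
  3  $ P x R z  z x z $  match z
  4  $ P x R    x z $    expand R ::= epsilon
  5  $ P x      x z $    match x
  6  $ P        z $      expand P ::= z R
  7  $ R z      z $      match z
Stack after step 7: $ R (top = R).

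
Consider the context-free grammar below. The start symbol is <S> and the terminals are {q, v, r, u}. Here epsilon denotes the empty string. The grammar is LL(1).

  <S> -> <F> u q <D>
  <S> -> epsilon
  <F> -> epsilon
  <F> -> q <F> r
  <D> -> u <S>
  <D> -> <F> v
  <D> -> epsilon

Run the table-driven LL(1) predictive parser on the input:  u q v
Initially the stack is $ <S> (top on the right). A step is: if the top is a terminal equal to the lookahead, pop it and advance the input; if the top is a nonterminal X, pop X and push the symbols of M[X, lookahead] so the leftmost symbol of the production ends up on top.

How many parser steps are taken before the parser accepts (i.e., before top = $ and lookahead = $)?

     Stack          Input    Action
  1  $ <S>          u q v $  expand <S> -> <F> u q <D>
  2  $ <D> q u <F>  u q v $  expand <F> -> epsilon
  3  $ <D> q u      u q v $  match u
  4  $ <D> q        q v $    match q
  5  $ <D>          v $      expand <D> -> <F> v
  6  $ v <F>        v $      expand <F> -> epsilon
  7  $ v            v $      match v
Accept reached after 7 steps.

7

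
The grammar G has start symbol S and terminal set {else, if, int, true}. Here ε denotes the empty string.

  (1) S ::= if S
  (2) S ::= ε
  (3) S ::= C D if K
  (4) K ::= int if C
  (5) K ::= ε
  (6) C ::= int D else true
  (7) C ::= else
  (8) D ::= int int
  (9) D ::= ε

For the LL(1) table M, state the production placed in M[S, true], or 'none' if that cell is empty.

none

FIRST(K) = {ε, int}
FIRST(C) = {else, int}
FIRST(D) = {ε, int}
FIRST(S) = {ε, else, if, int}  (via C D if K)
FOLLOW(S) includes $ since S is the start symbol.
FOLLOW(S): in S::=if S, the suffix after S is empty (adds nothing new). Thus FOLLOW(S) = {$}.
For S ::= if S: FIRST(if S) = {if}, so it goes in M[S, t] for t ∈ {if}.
For S ::= ε: FIRST(ε) = {ε}, so it goes in M[S, t] for t ∈ {}; since ε ∈ FIRST, also for every t ∈ FOLLOW(S) = {$}.
For S ::= C D if K: FIRST(C D if K) = {else, int}, so it goes in M[S, t] for t ∈ {else, int}.
None of these place a production in M[S, true].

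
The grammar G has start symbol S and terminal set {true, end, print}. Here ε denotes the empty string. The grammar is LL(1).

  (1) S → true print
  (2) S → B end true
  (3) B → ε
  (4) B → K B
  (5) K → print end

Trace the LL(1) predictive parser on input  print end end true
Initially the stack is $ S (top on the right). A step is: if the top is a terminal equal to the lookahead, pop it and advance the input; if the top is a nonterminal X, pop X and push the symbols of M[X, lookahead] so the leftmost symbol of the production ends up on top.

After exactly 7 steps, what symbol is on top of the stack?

step 1: stack=$ S  input=print end end true $  — expand S → B end true
step 2: stack=$ true end B  input=print end end true $  — expand B → K B
step 3: stack=$ true end B K  input=print end end true $  — expand K → print end
step 4: stack=$ true end B end print  input=print end end true $  — match print
step 5: stack=$ true end B end  input=end end true $  — match end
step 6: stack=$ true end B  input=end true $  — expand B → ε
step 7: stack=$ true end  input=end true $  — match end
Stack after step 7: $ true (top = true).

true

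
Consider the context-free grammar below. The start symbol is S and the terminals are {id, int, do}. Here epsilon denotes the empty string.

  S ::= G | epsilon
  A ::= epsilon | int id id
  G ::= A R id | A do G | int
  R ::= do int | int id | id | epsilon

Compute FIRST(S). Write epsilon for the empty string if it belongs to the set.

{epsilon, do, id, int}

FIRST(A): from A::=epsilon we get {epsilon}; from A::=int id id we get {int}. So FIRST(A) = {epsilon, int}.
FIRST(R): from R::=do int we get {do}; from R::=int id we get {int}; from R::=id we get {id}; from R::=epsilon we get {epsilon}. So FIRST(R) = {epsilon, do, id, int}.
FIRST(G): from G::=A R id we get {do, id, int}; from G::=A do G we get {do, int}; from G::=int we get {int}. So FIRST(G) = {do, id, int}.
FIRST(S): from S::=G we get {do, id, int}; from S::=epsilon we get {epsilon}. So FIRST(S) = {epsilon, do, id, int}.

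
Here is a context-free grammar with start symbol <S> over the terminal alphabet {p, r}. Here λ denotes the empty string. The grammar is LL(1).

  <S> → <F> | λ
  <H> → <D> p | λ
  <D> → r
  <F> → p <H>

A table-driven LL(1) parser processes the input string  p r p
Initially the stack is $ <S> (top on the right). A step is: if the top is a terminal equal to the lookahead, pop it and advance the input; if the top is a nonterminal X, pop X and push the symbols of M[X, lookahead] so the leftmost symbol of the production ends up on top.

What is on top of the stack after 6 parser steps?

p

     Stack    Input    Action
  1  $ <S>    p r p $  expand <S> → <F>
  2  $ <F>    p r p $  expand <F> → p <H>
  3  $ <H> p  p r p $  match p
  4  $ <H>    r p $    expand <H> → <D> p
  5  $ p <D>  r p $    expand <D> → r
  6  $ p r    r p $    match r
Stack after step 6: $ p (top = p).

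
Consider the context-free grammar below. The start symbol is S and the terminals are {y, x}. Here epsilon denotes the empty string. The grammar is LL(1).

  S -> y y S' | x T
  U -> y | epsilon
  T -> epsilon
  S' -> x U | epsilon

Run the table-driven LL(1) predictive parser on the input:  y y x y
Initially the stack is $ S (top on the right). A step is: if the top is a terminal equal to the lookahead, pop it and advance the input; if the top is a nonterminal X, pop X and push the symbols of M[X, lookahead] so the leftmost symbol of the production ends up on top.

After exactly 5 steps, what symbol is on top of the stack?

U

     Stack     Input      Action
  1  $ S       y y x y $  expand S -> y y S'
  2  $ S' y y  y y x y $  match y
  3  $ S' y    y x y $    match y
  4  $ S'      x y $      expand S' -> x U
  5  $ U x     x y $      match x
Stack after step 5: $ U (top = U).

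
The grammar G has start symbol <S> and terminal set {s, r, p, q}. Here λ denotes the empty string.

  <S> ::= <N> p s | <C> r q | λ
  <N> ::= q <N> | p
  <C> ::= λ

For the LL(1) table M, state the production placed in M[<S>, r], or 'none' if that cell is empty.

FIRST(<N>) = {p, q}
FIRST(<C>) = {λ}
FIRST(<S>) = {λ, p, q, r}  (via <N> p s, <C> r q)
FOLLOW(<S>) includes $ since <S> is the start symbol.
FOLLOW(<S>): <S> appears on no right-hand side. Thus FOLLOW(<S>) = {$}.
For <S> ::= <N> p s: FIRST(<N> p s) = {p, q}, so it goes in M[<S>, t] for t ∈ {p, q}.
For <S> ::= <C> r q: FIRST(<C> r q) = {r}, so it goes in M[<S>, t] for t ∈ {r}.
For <S> ::= λ: FIRST(λ) = {λ}, so it goes in M[<S>, t] for t ∈ {}; since λ ∈ FIRST, also for every t ∈ FOLLOW(<S>) = {$}.

<S> ::= <C> r q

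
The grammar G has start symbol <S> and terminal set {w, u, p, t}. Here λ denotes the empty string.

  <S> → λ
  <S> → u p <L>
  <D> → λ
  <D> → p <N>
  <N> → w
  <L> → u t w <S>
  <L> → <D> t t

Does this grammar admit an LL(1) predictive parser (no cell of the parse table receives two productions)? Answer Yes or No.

FIRST(<S>) = {λ, u}
FIRST(<D>) = {λ, p}
FIRST(<N>) = {w}
FIRST(<L>) = {p, t, u}
FOLLOW(<S>) = {$}
FOLLOW(<D>) = {t}
FOLLOW(<N>) = {t}
FOLLOW(<L>) = {$}
Each cell of M receives at most one production.

Yes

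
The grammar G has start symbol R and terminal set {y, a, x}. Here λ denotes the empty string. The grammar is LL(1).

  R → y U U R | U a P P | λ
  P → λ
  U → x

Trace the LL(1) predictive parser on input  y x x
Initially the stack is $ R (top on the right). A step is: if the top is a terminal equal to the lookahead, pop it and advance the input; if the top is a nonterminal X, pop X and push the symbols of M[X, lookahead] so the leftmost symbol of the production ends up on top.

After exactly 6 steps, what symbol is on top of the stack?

     Stack      Input    Action
  1  $ R        y x x $  expand R → y U U R
  2  $ R U U y  y x x $  match y
  3  $ R U U    x x $    expand U → x
  4  $ R U x    x x $    match x
  5  $ R U      x $      expand U → x
  6  $ R x      x $      match x
Stack after step 6: $ R (top = R).

R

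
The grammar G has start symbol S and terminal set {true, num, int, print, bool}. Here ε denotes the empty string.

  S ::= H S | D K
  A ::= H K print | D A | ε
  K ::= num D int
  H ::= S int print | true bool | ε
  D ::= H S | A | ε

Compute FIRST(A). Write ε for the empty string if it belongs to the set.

{ε, num, true}

FIRST(K): from K::=num D int we get {num}. So FIRST(K) = {num}.
FIRST(S): from S::=H S we get {num, true}; from S::=D K we get {num, true}. So FIRST(S) = {num, true}.
FIRST(H): from H::=S int print we get {num, true}; from H::=true bool we get {true}; from H::=ε we get {ε}. So FIRST(H) = {ε, num, true}.
FIRST(A): from A::=H K print we get {num, true}; from A::=D A we get {ε, num, true}; from A::=ε we get {ε}. So FIRST(A) = {ε, num, true}.
FIRST(D): from D::=H S we get {num, true}; from D::=A we get {ε, num, true}; from D::=ε we get {ε}. So FIRST(D) = {ε, num, true}.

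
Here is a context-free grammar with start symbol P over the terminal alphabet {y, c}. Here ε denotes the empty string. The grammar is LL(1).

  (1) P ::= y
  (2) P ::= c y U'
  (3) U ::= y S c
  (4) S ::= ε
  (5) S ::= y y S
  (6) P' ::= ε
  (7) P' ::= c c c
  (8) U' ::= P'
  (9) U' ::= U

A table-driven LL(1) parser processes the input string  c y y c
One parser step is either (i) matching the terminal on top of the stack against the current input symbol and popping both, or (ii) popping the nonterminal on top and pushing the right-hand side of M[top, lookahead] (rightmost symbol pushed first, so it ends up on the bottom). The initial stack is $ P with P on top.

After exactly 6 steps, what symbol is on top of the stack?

S

     Stack     Input      Action
  1  $ P       c y y c $  expand P ::= c y U'
  2  $ U' y c  c y y c $  match c
  3  $ U' y    y y c $    match y
  4  $ U'      y c $      expand U' ::= U
  5  $ U       y c $      expand U ::= y S c
  6  $ c S y   y c $      match y
Stack after step 6: $ c S (top = S).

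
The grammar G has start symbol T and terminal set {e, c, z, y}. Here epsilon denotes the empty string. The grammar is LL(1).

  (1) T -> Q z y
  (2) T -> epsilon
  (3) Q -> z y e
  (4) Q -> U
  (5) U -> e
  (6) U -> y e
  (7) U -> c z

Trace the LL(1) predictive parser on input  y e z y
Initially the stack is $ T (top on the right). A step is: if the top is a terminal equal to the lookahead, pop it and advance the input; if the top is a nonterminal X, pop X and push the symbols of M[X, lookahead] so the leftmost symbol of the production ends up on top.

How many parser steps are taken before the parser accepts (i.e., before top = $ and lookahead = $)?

7

     Stack      Input      Action
  1  $ T        y e z y $  expand T -> Q z y
  2  $ y z Q    y e z y $  expand Q -> U
  3  $ y z U    y e z y $  expand U -> y e
  4  $ y z e y  y e z y $  match y
  5  $ y z e    e z y $    match e
  6  $ y z      z y $      match z
  7  $ y        y $        match y
Accept reached after 7 steps.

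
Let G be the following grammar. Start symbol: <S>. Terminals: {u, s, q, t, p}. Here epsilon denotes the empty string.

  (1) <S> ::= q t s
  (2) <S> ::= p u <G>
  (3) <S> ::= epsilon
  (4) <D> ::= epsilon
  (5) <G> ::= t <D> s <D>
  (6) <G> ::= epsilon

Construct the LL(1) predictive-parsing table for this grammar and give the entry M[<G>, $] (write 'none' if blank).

FIRST(<S>): from <S>::=q t s we get {q}; from <S>::=p u <G> we get {p}; from <S>::=epsilon we get {epsilon}. So FIRST(<S>) = {epsilon, p, q}.
FIRST(<D>): from <D>::=epsilon we get {epsilon}. So FIRST(<D>) = {epsilon}.
FIRST(<G>): from <G>::=t <D> s <D> we get {t}; from <G>::=epsilon we get {epsilon}. So FIRST(<G>) = {epsilon, t}.
FOLLOW(<S>) includes $ since <S> is the start symbol.
FOLLOW(<S>): <S> appears on no right-hand side. Thus FOLLOW(<S>) = {$}.
FOLLOW(<G>): in <S>::=p u <G>, the suffix after <G> is empty, so FOLLOW(<G>) ⊇ FOLLOW(<S>) = {$}. Thus FOLLOW(<G>) = {$}.
For <G> ::= t <D> s <D>: FIRST(t <D> s <D>) = {t}, so it goes in M[<G>, t] for t ∈ {t}.
For <G> ::= epsilon: FIRST(epsilon) = {epsilon}, so it goes in M[<G>, t] for t ∈ {}; since epsilon ∈ FIRST, also for every t ∈ FOLLOW(<G>) = {$}.

<G> ::= epsilon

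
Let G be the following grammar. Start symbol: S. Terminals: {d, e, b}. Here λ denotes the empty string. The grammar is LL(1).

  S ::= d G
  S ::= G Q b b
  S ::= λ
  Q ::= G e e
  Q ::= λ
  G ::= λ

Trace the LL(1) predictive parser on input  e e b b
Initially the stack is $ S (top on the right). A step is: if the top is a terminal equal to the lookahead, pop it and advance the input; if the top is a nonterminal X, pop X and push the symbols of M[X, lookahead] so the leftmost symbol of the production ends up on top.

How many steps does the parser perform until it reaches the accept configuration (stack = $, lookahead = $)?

8

     Stack        Input      Action
  1  $ S          e e b b $  expand S ::= G Q b b
  2  $ b b Q G    e e b b $  expand G ::= λ
  3  $ b b Q      e e b b $  expand Q ::= G e e
  4  $ b b e e G  e e b b $  expand G ::= λ
  5  $ b b e e    e e b b $  match e
  6  $ b b e      e b b $    match e
  7  $ b b        b b $      match b
  8  $ b          b $        match b
Accept reached after 8 steps.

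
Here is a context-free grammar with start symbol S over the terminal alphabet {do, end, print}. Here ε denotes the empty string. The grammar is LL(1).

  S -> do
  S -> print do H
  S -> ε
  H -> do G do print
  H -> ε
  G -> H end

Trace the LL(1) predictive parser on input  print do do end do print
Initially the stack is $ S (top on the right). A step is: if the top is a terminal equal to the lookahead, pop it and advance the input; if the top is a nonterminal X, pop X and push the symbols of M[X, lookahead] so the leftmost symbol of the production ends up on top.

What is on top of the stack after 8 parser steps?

do

     Stack             Input                       Action
  1  $ S               print do do end do print $  expand S -> print do H
  2  $ H do print      print do do end do print $  match print
  3  $ H do            do do end do print $        match do
  4  $ H               do end do print $           expand H -> do G do print
  5  $ print do G do   do end do print $           match do
  6  $ print do G      end do print $              expand G -> H end
  7  $ print do end H  end do print $              expand H -> ε
  8  $ print do end    end do print $              match end
Stack after step 8: $ print do (top = do).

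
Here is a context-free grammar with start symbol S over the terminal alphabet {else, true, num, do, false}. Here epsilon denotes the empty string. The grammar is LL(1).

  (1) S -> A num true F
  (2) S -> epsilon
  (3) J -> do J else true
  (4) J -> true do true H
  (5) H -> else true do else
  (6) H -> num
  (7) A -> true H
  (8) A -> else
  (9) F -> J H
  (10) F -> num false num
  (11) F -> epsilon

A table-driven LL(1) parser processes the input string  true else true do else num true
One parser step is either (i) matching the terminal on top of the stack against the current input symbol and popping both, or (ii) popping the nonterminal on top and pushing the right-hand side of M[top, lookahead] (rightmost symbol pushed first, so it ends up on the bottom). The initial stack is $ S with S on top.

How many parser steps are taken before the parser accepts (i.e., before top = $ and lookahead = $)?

      Stack                           Input                              Action
   1  $ S                             true else true do else num true $  expand S -> A num true F
   2  $ F true num A                  true else true do else num true $  expand A -> true H
   3  $ F true num H true             true else true do else num true $  match true
   4  $ F true num H                  else true do else num true $       expand H -> else true do else
   5  $ F true num else do true else  else true do else num true $       match else
   6  $ F true num else do true       true do else num true $            match true
   7  $ F true num else do            do else num true $                 match do
   8  $ F true num else               else num true $                    match else
   9  $ F true num                    num true $                         match num
  10  $ F true                        true $                             match true
  11  $ F                             $                                  expand F -> epsilon
Accept reached after 11 steps.

11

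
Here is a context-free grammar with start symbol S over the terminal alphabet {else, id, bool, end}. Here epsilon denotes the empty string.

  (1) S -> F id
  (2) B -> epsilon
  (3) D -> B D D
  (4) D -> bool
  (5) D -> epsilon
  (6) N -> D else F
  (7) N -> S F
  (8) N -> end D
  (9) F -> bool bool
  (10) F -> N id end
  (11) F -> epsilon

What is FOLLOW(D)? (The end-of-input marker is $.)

{bool, else, id}

FIRST(B): from B->epsilon we get {epsilon}. So FIRST(B) = {epsilon}.
FIRST(D): from D->B D D we get {epsilon, bool}; from D->bool we get {bool}; from D->epsilon we get {epsilon}. So FIRST(D) = {epsilon, bool}.
FIRST(S): from S->F id we get {bool, else, end, id}. So FIRST(S) = {bool, else, end, id}.
FIRST(N): from N->D else F we get {bool, else}; from N->S F we get {bool, else, end, id}; from N->end D we get {end}. So FIRST(N) = {bool, else, end, id}.
FIRST(F): from F->bool bool we get {bool}; from F->N id end we get {bool, else, end, id}; from F->epsilon we get {epsilon}. So FIRST(F) = {epsilon, bool, else, end, id}.
FOLLOW(S) includes $ since S is the start symbol.
FOLLOW(N): in F->N id end, N is followed by id end with FIRST {id}. Thus FOLLOW(N) = {id}.
FOLLOW(S): in N->S F, S is followed by F with FIRST {epsilon, bool, else, end, id}; in N->S F, the suffix after S is nullable, so FOLLOW(S) ⊇ FOLLOW(N) = {id}. Thus FOLLOW(S) = {$, bool, else, end, id}.
FOLLOW(D): in D->B D D (occurrence 1), D is followed by D with FIRST {epsilon, bool}; in D->B D D (occurrence 1), the suffix after D is nullable (adds nothing new); in D->B D D (occurrence 2), the suffix after D is empty (adds nothing new); in N->D else F, D is followed by else F with FIRST {else}; in N->end D, the suffix after D is empty, so FOLLOW(D) ⊇ FOLLOW(N) = {id}. Thus FOLLOW(D) = {bool, else, id}.
FOLLOW(B): in D->B D D, B is followed by D D with FIRST {epsilon, bool}; in D->B D D, the suffix after B is nullable, so FOLLOW(B) ⊇ FOLLOW(D) = {bool, else, id}. Thus FOLLOW(B) = {bool, else, id}.
FOLLOW(F): in S->F id, F is followed by id with FIRST {id}; in N->D else F, the suffix after F is empty, so FOLLOW(F) ⊇ FOLLOW(N) = {id}; in N->S F, the suffix after F is empty, so FOLLOW(F) ⊇ FOLLOW(N) = {id}. Thus FOLLOW(F) = {id}.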